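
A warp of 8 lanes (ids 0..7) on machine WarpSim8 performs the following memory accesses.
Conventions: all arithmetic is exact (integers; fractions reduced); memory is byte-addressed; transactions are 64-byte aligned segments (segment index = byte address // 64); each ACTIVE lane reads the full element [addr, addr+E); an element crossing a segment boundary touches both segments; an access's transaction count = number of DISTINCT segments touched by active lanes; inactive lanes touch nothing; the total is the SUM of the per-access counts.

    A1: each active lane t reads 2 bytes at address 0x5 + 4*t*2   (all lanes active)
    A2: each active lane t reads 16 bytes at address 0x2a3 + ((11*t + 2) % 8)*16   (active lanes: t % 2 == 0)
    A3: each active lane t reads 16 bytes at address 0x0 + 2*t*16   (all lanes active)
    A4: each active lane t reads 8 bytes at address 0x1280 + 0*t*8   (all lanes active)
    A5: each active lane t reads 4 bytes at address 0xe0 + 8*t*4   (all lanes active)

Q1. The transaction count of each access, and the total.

A1: 1 transaction
A2: 3 transactions
A3: 4 transactions
A4: 1 transaction
A5: 5 transactions

Answer: 1,3,4,1,5; total 14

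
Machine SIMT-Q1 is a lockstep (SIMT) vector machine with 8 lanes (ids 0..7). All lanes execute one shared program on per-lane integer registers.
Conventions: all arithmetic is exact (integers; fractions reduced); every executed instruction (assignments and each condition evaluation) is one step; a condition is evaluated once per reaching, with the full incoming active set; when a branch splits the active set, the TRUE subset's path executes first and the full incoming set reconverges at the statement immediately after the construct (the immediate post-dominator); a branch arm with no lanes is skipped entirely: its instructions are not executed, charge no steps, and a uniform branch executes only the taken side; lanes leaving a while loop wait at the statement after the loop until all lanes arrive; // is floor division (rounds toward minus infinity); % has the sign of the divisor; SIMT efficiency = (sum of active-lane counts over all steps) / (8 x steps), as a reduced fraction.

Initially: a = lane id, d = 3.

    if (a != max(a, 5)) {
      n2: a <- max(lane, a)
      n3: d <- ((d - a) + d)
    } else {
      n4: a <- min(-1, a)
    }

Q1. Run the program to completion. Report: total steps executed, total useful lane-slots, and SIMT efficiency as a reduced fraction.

Answer: 4 steps, 21 useful, 21/32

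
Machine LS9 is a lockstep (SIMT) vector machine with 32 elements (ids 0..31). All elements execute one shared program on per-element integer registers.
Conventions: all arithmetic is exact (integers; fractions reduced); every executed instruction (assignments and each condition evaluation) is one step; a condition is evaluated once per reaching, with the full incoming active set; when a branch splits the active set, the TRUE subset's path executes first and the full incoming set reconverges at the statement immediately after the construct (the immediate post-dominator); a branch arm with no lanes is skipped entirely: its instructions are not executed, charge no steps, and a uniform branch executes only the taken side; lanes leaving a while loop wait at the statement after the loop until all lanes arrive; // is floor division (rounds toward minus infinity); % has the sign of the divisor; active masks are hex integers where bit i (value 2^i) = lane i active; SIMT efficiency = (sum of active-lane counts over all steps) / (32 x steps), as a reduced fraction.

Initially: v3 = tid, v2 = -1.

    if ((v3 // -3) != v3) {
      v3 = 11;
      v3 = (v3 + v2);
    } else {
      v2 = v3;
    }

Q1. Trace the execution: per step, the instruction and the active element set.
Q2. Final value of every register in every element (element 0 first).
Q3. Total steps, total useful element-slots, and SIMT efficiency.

step 0: eval ((v3 // -3) != v3)      0xffffffff
step 1: v3 <- 11                     0xfffffffe
step 2: v3 <- (v3 + v2)              0xfffffffe
step 3: v2 <- v3                     0x00000001

Answer: 4 steps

v3: 0,10,10,10,10,10,10,10,10,10,10,10,10,10,10,10,10,10,10,10,10,10,10,10,10,10,10,10,10,10,10,10
v2: 0,-1,-1,-1,-1,-1,-1,-1,-1,-1,-1,-1,-1,-1,-1,-1,-1,-1,-1,-1,-1,-1,-1,-1,-1,-1,-1,-1,-1,-1,-1,-1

steps = 4; useful = 95; efficiency = 95/128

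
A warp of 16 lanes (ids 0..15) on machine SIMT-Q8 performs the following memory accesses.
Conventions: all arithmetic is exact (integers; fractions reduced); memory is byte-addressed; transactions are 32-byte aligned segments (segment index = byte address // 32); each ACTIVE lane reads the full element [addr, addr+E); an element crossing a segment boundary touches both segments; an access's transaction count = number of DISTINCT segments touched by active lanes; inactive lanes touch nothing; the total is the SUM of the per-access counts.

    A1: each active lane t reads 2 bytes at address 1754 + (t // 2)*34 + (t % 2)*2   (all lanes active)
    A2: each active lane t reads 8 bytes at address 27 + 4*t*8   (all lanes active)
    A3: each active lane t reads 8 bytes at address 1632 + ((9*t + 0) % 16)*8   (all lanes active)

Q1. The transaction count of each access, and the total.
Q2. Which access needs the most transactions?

A1: 9 transactions
A2: 17 transactions
A3: 4 transactions

Answer: 9,17,4; total 30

Answer: A2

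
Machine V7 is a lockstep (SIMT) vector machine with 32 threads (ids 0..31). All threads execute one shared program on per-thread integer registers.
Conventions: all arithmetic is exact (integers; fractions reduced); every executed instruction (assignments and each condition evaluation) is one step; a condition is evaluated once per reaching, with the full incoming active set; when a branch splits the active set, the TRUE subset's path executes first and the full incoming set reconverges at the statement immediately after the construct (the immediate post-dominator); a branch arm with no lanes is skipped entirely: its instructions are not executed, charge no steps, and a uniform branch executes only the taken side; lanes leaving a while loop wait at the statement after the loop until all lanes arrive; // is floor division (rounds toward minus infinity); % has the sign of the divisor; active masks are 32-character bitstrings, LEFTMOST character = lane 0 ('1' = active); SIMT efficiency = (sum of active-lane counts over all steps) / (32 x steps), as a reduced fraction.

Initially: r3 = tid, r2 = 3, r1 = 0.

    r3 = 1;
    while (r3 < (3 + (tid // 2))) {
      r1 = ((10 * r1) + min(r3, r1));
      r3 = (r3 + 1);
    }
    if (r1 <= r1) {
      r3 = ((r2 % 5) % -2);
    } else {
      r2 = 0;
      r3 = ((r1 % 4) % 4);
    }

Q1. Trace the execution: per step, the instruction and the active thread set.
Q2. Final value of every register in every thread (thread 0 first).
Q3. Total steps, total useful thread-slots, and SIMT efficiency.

step 0: r3 <- 1                      11111111111111111111111111111111
step 1: eval (r3 < (3 + (tid // 2))) 11111111111111111111111111111111
step 2: r1 <- ((10 * r1) + min(r3, r1)) 11111111111111111111111111111111
step 3: r3 <- (r3 + 1)               11111111111111111111111111111111
step 4: eval (r3 < (3 + (tid // 2))) 11111111111111111111111111111111
step 5: r1 <- ((10 * r1) + min(r3, r1)) 11111111111111111111111111111111
step 6: r3 <- (r3 + 1)               11111111111111111111111111111111
step 7: eval (r3 < (3 + (tid // 2))) 11111111111111111111111111111111
step 8: r1 <- ((10 * r1) + min(r3, r1)) 00111111111111111111111111111111
step 9: r3 <- (r3 + 1)               00111111111111111111111111111111
step 10: eval (r3 < (3 + (tid // 2))) 00111111111111111111111111111111
step 11: r1 <- ((10 * r1) + min(r3, r1)) 00001111111111111111111111111111
step 12: r3 <- (r3 + 1)               00001111111111111111111111111111
step 13: eval (r3 < (3 + (tid // 2))) 00001111111111111111111111111111
step 14: r1 <- ((10 * r1) + min(r3, r1)) 00000011111111111111111111111111
step 15: r3 <- (r3 + 1)               00000011111111111111111111111111
step 16: eval (r3 < (3 + (tid // 2))) 00000011111111111111111111111111
step 17: r1 <- ((10 * r1) + min(r3, r1)) 00000000111111111111111111111111
step 18: r3 <- (r3 + 1)               00000000111111111111111111111111
step 19: eval (r3 < (3 + (tid // 2))) 00000000111111111111111111111111
step 20: r1 <- ((10 * r1) + min(r3, r1)) 00000000001111111111111111111111
step 21: r3 <- (r3 + 1)               00000000001111111111111111111111
step 22: eval (r3 < (3 + (tid // 2))) 00000000001111111111111111111111
step 23: r1 <- ((10 * r1) + min(r3, r1)) 00000000000011111111111111111111
step 24: r3 <- (r3 + 1)               00000000000011111111111111111111
step 25: eval (r3 < (3 + (tid // 2))) 00000000000011111111111111111111
step 26: r1 <- ((10 * r1) + min(r3, r1)) 00000000000000111111111111111111
step 27: r3 <- (r3 + 1)               00000000000000111111111111111111
step 28: eval (r3 < (3 + (tid // 2))) 00000000000000111111111111111111
step 29: r1 <- ((10 * r1) + min(r3, r1)) 00000000000000001111111111111111
step 30: r3 <- (r3 + 1)               00000000000000001111111111111111
step 31: eval (r3 < (3 + (tid // 2))) 00000000000000001111111111111111
step 32: r1 <- ((10 * r1) + min(r3, r1)) 00000000000000000011111111111111
step 33: r3 <- (r3 + 1)               00000000000000000011111111111111
step 34: eval (r3 < (3 + (tid // 2))) 00000000000000000011111111111111
step 35: r1 <- ((10 * r1) + min(r3, r1)) 00000000000000000000111111111111
step 36: r3 <- (r3 + 1)               00000000000000000000111111111111
step 37: eval (r3 < (3 + (tid // 2))) 00000000000000000000111111111111
step 38: r1 <- ((10 * r1) + min(r3, r1)) 00000000000000000000001111111111
step 39: r3 <- (r3 + 1)               00000000000000000000001111111111
step 40: eval (r3 < (3 + (tid // 2))) 00000000000000000000001111111111
step 41: r1 <- ((10 * r1) + min(r3, r1)) 00000000000000000000000011111111
step 42: r3 <- (r3 + 1)               00000000000000000000000011111111
step 43: eval (r3 < (3 + (tid // 2))) 00000000000000000000000011111111
step 44: r1 <- ((10 * r1) + min(r3, r1)) 00000000000000000000000000111111
step 45: r3 <- (r3 + 1)               00000000000000000000000000111111
step 46: eval (r3 < (3 + (tid // 2))) 00000000000000000000000000111111
step 47: r1 <- ((10 * r1) + min(r3, r1)) 00000000000000000000000000001111
step 48: r3 <- (r3 + 1)               00000000000000000000000000001111
step 49: eval (r3 < (3 + (tid // 2))) 00000000000000000000000000001111
step 50: r1 <- ((10 * r1) + min(r3, r1)) 00000000000000000000000000000011
step 51: r3 <- (r3 + 1)               00000000000000000000000000000011
step 52: eval (r3 < (3 + (tid // 2))) 00000000000000000000000000000011
step 53: eval (r1 <= r1)              11111111111111111111111111111111
step 54: r3 <- ((r2 % 5) % -2)        11111111111111111111111111111111

Answer: 55 steps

r3: -1,-1,-1,-1,-1,-1,-1,-1,-1,-1,-1,-1,-1,-1,-1,-1,-1,-1,-1,-1,-1,-1,-1,-1,-1,-1,-1,-1,-1,-1,-1,-1
r2: 3,3,3,3,3,3,3,3,3,3,3,3,3,3,3,3,3,3,3,3,3,3,3,3,3,3,3,3,3,3,3,3
r1: 0,0,0,0,0,0,0,0,0,0,0,0,0,0,0,0,0,0,0,0,0,0,0,0,0,0,0,0,0,0,0,0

steps = 55; useful = 1040; efficiency = 1040/1760 = 13/22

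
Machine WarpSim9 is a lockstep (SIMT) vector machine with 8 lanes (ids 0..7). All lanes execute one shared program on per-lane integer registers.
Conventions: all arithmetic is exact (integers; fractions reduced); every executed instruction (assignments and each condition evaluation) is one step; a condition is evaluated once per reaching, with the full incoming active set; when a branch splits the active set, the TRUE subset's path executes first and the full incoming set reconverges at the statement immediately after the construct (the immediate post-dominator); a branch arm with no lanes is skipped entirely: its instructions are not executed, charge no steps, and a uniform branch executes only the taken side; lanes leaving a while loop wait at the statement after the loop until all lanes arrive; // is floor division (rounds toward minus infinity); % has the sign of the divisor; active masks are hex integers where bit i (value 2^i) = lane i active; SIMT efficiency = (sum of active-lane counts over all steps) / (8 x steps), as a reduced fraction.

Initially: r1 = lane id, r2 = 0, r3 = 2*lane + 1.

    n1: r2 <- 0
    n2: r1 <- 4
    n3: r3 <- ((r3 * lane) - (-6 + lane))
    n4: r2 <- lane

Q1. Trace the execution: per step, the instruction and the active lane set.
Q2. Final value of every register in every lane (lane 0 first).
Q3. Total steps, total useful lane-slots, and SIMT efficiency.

step 0: r2 <- 0                      0xff
step 1: r1 <- 4                      0xff
step 2: r3 <- ((r3 * lane) - (-6 + lane)) 0xff
step 3: r2 <- lane                   0xff

Answer: 4 steps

r1: 4,4,4,4,4,4,4,4
r2: 0,1,2,3,4,5,6,7
r3: 6,8,14,24,38,56,78,104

steps = 4; useful = 32; efficiency = 32/32 = 1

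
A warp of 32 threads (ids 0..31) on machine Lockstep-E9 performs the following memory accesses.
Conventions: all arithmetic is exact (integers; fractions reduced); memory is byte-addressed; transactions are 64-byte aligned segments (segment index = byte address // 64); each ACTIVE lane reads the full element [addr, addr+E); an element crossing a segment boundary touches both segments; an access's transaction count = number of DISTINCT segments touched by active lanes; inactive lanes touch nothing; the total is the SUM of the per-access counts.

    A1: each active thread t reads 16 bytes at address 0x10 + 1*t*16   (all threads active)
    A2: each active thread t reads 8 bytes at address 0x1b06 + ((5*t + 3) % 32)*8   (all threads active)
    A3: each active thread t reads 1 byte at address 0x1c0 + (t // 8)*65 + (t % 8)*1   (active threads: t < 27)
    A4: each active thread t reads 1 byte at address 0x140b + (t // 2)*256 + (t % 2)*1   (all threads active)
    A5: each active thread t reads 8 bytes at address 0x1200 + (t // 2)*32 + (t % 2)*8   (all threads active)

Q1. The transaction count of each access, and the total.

A1: 9 transactions
A2: 5 transactions
A3: 4 transactions
A4: 16 transactions
A5: 8 transactions

Answer: 9,5,4,16,8; total 42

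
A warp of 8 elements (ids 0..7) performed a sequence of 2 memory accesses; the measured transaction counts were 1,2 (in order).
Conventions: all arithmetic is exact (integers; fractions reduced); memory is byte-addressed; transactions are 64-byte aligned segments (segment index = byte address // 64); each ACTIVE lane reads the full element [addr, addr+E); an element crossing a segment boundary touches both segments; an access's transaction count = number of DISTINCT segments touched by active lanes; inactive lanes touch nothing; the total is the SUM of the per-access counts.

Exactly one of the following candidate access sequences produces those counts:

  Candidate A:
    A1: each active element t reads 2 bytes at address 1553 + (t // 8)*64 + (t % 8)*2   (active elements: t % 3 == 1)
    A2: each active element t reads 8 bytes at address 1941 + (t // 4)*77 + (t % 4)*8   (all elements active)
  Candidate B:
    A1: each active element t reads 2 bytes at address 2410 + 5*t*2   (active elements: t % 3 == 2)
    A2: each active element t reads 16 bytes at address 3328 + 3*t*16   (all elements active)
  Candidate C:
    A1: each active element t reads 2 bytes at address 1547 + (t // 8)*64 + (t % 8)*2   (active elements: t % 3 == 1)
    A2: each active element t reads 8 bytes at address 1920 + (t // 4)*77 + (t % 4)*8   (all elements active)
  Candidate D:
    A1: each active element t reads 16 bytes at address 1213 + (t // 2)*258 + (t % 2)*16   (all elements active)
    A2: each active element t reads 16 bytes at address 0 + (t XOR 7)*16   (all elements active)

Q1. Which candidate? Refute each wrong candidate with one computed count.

A: A2 gives 3 transactions, not 2
B: A1 gives 2 transactions, not 1
D: A1 gives 6 transactions, not 1
C: all counts match (1,2)

Answer: C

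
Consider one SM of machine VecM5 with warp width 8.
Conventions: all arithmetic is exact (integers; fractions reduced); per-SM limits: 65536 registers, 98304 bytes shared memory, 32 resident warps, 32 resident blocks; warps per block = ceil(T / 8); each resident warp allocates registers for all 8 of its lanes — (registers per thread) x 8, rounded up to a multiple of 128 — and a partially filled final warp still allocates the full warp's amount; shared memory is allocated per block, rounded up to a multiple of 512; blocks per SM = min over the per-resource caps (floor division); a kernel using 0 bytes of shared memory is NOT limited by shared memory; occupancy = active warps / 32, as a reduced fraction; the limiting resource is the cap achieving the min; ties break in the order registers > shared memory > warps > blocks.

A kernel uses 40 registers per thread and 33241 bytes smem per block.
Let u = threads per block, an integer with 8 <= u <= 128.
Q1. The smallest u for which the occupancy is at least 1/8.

Answer: u = 9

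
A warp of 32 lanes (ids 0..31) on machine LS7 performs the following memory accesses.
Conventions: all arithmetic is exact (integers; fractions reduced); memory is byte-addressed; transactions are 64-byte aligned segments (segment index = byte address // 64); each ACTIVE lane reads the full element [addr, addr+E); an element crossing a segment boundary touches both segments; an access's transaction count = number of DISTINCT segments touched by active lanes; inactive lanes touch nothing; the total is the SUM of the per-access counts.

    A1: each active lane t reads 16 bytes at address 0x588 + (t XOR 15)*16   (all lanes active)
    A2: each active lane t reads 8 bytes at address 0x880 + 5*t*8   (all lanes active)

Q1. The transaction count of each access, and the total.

A1: 9 transactions
A2: 20 transactions

Answer: 9,20; total 29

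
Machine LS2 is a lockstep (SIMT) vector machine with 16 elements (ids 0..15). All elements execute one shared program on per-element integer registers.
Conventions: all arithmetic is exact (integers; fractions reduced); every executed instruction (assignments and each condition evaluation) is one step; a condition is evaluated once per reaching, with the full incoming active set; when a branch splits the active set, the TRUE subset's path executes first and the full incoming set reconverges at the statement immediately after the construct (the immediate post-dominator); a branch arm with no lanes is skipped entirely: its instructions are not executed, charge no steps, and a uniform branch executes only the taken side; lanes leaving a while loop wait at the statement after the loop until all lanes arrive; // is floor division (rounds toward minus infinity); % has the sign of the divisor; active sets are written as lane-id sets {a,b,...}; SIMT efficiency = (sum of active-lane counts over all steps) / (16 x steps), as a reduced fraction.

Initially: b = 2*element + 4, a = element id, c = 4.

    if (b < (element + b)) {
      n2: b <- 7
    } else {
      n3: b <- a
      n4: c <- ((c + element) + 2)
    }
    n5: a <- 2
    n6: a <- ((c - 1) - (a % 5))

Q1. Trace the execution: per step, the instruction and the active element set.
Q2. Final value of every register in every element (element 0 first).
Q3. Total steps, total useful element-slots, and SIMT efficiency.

step 0: eval (b < (element + b))     {0,1,2,3,4,5,6,7,8,9,10,11,12,13,14,15}
step 1: b <- 7                       {1,2,3,4,5,6,7,8,9,10,11,12,13,14,15}
step 2: b <- a                       {0}
step 3: c <- ((c + element) + 2)     {0}
step 4: a <- 2                       {0,1,2,3,4,5,6,7,8,9,10,11,12,13,14,15}
step 5: a <- ((c - 1) - (a % 5))     {0,1,2,3,4,5,6,7,8,9,10,11,12,13,14,15}

Answer: 6 steps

b: 0,7,7,7,7,7,7,7,7,7,7,7,7,7,7,7
a: 3,1,1,1,1,1,1,1,1,1,1,1,1,1,1,1
c: 6,4,4,4,4,4,4,4,4,4,4,4,4,4,4,4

steps = 6; useful = 65; efficiency = 65/96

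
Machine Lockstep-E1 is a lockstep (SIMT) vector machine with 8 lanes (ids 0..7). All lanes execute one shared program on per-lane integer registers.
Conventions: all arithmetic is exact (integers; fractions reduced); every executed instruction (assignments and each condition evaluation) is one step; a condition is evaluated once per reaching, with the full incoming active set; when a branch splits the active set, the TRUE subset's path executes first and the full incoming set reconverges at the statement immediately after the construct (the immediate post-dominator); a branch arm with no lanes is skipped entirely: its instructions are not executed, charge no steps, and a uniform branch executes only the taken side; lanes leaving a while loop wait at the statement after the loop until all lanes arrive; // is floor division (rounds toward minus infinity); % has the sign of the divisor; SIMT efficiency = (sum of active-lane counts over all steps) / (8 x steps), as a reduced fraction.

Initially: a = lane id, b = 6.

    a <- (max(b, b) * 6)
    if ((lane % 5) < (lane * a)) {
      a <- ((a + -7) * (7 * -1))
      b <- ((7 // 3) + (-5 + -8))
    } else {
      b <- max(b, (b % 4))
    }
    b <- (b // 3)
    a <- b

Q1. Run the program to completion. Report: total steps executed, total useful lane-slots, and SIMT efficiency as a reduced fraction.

Answer: 7 steps, 47 useful, 47/56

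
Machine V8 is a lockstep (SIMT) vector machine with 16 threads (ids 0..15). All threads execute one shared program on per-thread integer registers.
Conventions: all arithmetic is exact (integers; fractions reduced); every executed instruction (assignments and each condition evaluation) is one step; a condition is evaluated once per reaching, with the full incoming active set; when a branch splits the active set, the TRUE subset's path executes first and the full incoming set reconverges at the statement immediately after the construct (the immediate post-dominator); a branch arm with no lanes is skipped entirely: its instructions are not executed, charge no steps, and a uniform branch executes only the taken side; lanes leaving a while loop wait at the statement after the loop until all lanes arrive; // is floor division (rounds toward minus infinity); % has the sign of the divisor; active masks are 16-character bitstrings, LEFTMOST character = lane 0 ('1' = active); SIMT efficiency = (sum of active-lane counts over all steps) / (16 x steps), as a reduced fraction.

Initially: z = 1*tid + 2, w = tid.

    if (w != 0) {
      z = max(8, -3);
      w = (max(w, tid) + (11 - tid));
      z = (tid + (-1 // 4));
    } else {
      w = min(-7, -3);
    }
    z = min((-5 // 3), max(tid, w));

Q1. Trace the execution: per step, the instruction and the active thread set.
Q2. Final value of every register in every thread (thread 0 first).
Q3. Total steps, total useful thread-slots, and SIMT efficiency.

step 0: eval (w != 0)                1111111111111111
step 1: z <- max(8, -3)              0111111111111111
step 2: w <- (max(w, tid) + (11 - tid)) 0111111111111111
step 3: z <- (tid + (-1 // 4))       0111111111111111
step 4: w <- min(-7, -3)             1000000000000000
step 5: z <- min((-5 // 3), max(tid, w)) 1111111111111111

Answer: 6 steps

z: -2,-2,-2,-2,-2,-2,-2,-2,-2,-2,-2,-2,-2,-2,-2,-2
w: -7,11,11,11,11,11,11,11,11,11,11,11,11,11,11,11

steps = 6; useful = 78; efficiency = 78/96 = 13/16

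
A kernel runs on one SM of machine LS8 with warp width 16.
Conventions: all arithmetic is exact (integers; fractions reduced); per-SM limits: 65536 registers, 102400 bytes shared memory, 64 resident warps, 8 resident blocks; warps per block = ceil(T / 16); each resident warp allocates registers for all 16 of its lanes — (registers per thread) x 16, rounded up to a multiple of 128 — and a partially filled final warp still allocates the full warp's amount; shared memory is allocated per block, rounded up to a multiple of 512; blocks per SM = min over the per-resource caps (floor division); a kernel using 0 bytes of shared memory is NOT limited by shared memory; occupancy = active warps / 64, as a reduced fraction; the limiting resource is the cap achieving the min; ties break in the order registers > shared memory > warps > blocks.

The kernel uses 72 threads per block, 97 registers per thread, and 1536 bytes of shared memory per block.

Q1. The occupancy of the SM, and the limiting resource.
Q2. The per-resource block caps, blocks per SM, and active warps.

Answer: occupancy 35/64, limited by registers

registers: 7 blocks
shared memory: 66 blocks
warps: 12 blocks
blocks: 8 blocks

Answer: 7 blocks, 35 active warps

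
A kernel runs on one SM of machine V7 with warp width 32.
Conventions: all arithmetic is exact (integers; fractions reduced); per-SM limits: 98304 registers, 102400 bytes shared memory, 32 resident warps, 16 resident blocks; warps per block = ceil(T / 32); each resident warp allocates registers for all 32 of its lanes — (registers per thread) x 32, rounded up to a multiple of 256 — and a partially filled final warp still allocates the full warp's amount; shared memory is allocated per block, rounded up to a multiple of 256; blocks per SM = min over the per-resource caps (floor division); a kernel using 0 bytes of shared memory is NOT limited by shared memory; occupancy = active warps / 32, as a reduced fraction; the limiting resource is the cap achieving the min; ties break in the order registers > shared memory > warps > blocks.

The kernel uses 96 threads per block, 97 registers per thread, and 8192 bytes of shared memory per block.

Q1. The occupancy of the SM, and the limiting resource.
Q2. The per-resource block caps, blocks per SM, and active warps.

Answer: occupancy 27/32, limited by registers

registers: 9 blocks
shared memory: 12 blocks
warps: 10 blocks
blocks: 16 blocks

Answer: 9 blocks, 27 active warps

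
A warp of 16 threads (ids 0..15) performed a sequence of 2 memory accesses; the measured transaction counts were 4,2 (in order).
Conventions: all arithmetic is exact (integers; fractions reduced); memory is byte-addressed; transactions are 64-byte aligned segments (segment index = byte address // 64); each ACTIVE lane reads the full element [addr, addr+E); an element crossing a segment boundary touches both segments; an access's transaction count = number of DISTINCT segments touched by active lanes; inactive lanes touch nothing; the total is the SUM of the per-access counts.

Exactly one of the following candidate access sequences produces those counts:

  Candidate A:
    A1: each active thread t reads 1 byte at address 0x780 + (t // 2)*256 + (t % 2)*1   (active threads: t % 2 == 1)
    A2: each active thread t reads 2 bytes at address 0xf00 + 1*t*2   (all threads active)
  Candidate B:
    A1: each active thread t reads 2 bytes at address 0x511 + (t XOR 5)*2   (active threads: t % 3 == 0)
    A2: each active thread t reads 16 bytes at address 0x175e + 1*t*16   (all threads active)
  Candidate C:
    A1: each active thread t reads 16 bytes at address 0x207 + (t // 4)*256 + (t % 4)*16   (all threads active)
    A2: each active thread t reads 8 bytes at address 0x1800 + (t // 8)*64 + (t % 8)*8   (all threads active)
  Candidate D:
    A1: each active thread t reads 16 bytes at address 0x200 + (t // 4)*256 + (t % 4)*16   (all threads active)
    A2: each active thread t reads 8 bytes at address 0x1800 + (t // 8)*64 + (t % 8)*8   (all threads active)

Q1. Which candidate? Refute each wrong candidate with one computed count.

A: A1 gives 8 transactions, not 4
B: A1 gives 1 transaction, not 4
C: A1 gives 8 transactions, not 4
D: all counts match (4,2)

Answer: D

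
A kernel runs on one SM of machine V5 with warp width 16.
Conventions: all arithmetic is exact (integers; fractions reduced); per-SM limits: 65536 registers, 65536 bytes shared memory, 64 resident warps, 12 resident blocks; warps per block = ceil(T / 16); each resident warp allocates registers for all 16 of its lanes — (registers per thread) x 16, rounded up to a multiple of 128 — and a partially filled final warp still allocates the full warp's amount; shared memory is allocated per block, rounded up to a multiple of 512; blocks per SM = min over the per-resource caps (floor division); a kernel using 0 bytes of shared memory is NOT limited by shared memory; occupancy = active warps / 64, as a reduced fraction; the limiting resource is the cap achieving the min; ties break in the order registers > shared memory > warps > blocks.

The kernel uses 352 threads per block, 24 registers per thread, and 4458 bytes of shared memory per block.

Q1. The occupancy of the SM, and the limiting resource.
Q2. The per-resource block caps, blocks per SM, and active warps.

Answer: occupancy 11/16, limited by warps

registers: 7 blocks
shared memory: 14 blocks
warps: 2 blocks
blocks: 12 blocks

Answer: 2 blocks, 44 active warps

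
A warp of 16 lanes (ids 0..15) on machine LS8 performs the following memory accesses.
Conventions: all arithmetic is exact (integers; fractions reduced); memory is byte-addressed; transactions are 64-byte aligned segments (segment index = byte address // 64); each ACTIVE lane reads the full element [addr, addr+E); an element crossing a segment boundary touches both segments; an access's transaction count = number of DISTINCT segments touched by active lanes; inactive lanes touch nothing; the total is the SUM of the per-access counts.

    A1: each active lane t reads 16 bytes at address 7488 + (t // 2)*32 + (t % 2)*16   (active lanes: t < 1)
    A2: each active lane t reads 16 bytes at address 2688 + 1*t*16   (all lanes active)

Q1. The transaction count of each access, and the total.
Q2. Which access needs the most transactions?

A1: 1 transaction
A2: 4 transactions

Answer: 1,4; total 5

Answer: A2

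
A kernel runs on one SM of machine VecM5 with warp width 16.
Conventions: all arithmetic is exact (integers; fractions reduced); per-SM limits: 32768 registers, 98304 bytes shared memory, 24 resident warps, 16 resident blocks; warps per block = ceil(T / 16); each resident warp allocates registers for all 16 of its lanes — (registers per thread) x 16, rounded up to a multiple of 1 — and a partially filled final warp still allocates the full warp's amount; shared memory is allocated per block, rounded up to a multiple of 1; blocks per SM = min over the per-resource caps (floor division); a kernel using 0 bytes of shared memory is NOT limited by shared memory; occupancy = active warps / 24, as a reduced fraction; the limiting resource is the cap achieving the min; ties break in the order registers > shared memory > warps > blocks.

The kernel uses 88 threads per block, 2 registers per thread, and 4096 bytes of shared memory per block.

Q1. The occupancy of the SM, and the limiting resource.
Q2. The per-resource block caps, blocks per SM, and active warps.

Answer: occupancy 1, limited by warps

registers: 170 blocks
shared memory: 24 blocks
warps: 4 blocks
blocks: 16 blocks

Answer: 4 blocks, 24 active warps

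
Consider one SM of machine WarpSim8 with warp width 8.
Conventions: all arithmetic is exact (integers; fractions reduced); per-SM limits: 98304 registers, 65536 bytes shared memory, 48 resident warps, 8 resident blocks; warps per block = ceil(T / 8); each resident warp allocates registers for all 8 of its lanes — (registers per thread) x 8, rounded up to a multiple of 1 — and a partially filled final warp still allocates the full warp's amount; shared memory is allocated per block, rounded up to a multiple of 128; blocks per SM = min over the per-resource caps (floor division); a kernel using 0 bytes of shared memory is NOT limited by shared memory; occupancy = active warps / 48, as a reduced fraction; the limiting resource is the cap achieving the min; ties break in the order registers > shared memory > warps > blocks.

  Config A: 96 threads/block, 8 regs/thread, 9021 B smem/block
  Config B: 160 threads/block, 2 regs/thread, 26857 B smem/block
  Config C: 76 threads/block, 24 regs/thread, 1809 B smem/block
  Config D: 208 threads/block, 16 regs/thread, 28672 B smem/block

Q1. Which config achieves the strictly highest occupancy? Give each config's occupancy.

occupancies: A 1, B 5/6, C 5/6, D 13/24

Answer: A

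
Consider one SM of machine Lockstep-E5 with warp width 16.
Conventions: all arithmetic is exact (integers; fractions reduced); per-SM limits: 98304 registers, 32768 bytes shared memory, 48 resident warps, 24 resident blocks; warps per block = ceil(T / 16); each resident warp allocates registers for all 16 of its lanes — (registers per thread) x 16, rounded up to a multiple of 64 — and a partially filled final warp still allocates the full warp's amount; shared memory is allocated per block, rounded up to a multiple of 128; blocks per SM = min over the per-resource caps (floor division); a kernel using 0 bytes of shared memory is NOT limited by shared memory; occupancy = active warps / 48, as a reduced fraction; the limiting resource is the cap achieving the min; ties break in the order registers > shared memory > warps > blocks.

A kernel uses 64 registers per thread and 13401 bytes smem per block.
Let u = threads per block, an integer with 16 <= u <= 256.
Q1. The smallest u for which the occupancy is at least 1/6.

Answer: u = 49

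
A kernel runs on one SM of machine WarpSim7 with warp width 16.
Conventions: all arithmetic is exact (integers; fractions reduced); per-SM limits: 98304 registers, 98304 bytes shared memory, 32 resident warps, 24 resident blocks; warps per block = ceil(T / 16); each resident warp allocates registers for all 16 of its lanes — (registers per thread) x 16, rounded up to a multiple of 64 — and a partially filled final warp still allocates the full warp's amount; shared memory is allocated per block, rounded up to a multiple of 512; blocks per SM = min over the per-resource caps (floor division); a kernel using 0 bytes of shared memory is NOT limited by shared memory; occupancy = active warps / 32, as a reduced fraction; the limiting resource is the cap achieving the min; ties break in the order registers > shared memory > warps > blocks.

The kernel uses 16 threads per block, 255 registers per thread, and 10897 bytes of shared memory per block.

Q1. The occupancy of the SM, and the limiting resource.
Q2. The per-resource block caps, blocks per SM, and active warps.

Answer: occupancy 1/4, limited by shared memory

registers: 24 blocks
shared memory: 8 blocks
warps: 32 blocks
blocks: 24 blocks

Answer: 8 blocks, 8 active warps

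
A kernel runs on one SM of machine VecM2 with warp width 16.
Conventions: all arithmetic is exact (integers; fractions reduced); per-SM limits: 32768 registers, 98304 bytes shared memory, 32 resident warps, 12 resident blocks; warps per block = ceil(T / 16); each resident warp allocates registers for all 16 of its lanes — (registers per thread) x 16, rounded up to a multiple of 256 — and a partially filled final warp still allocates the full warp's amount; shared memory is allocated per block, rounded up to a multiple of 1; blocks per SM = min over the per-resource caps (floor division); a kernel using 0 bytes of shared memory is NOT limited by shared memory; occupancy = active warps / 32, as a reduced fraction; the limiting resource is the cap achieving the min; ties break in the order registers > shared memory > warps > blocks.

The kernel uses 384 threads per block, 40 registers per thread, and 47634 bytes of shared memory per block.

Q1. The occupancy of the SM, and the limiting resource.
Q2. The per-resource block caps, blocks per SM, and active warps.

Answer: occupancy 3/4, limited by registers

registers: 1 block
shared memory: 2 blocks
warps: 1 block
blocks: 12 blocks

Answer: 1 block, 24 active warps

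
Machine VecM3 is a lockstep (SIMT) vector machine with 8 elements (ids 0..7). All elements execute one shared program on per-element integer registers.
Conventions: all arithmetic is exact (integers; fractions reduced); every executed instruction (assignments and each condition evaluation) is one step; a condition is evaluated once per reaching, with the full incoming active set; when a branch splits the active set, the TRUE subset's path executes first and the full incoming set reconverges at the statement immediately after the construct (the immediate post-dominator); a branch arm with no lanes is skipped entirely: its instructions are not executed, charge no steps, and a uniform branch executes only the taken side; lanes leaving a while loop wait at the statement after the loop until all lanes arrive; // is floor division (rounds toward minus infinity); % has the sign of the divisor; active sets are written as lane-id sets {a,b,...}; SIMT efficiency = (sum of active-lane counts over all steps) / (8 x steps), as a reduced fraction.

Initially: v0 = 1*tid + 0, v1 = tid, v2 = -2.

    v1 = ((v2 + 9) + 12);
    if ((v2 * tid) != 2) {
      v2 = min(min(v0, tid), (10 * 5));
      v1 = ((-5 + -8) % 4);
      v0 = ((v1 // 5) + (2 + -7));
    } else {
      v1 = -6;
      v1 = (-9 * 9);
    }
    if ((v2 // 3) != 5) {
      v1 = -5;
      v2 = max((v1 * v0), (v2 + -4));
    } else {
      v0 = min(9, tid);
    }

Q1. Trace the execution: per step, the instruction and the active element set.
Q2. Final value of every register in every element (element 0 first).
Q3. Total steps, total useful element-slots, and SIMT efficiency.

step 0: v1 <- ((v2 + 9) + 12)        {0,1,2,3,4,5,6,7}
step 1: eval ((v2 * tid) != 2)       {0,1,2,3,4,5,6,7}
step 2: v2 <- min(min(v0, tid), (10 * 5)) {0,1,2,3,4,5,6,7}
step 3: v1 <- ((-5 + -8) % 4)        {0,1,2,3,4,5,6,7}
step 4: v0 <- ((v1 // 5) + (2 + -7)) {0,1,2,3,4,5,6,7}
step 5: eval ((v2 // 3) != 5)        {0,1,2,3,4,5,6,7}
step 6: v1 <- -5                     {0,1,2,3,4,5,6,7}
step 7: v2 <- max((v1 * v0), (v2 + -4)) {0,1,2,3,4,5,6,7}

Answer: 8 steps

v0: -5,-5,-5,-5,-5,-5,-5,-5
v1: -5,-5,-5,-5,-5,-5,-5,-5
v2: 25,25,25,25,25,25,25,25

steps = 8; useful = 64; efficiency = 64/64 = 1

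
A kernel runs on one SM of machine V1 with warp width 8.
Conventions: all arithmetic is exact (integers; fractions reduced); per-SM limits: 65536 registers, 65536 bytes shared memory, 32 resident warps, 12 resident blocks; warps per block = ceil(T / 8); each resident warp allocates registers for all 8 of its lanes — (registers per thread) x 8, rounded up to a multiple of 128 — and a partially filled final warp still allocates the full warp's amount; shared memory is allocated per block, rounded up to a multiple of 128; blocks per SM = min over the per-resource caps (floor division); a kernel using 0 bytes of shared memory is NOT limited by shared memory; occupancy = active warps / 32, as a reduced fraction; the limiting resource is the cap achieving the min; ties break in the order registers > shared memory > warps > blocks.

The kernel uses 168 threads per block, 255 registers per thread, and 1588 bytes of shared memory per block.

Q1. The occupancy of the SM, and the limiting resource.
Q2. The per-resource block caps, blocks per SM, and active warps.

Answer: occupancy 21/32, limited by registers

registers: 1 block
shared memory: 39 blocks
warps: 1 block
blocks: 12 blocks

Answer: 1 block, 21 active warps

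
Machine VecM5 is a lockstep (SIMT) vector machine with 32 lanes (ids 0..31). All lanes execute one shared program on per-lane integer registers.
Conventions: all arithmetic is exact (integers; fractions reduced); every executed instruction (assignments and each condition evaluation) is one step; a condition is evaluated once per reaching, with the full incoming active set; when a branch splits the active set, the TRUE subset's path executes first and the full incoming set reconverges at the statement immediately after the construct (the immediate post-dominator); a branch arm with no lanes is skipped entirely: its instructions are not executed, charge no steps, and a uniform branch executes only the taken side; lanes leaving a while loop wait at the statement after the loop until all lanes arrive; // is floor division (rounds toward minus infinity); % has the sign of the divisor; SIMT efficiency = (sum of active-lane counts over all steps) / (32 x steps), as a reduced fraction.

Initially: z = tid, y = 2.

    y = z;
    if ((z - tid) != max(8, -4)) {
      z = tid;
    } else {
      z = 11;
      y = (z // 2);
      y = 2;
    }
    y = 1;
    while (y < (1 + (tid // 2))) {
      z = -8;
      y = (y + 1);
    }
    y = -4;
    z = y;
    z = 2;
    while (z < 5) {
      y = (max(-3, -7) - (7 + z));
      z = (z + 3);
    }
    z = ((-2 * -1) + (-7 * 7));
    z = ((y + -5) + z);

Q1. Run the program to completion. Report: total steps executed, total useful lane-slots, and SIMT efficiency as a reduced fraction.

Answer: 59 steps, 1168 useful, 73/118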